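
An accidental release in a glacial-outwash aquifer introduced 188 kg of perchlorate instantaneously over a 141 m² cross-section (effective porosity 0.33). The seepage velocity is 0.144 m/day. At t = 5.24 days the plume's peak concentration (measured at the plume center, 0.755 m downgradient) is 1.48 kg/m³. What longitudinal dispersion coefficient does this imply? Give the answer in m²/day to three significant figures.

At the plume center C_max = M/(n_e·A·√(4πDt)), so D = M²/(4πt·(n_e·A·C_max)²).
n_e·A·C_max = 0.33 × 141 × 1.48 = 68.86 kg/m.
D = 188²/(4π × 5.24 × 68.86²) = 0.113 m²/day.

0.113 m²/day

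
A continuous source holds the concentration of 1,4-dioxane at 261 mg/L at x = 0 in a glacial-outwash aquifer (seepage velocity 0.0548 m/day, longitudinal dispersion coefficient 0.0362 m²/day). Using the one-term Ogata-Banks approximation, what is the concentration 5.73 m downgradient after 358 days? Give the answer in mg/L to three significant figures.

260 mg/L

For a continuous step input, C/C₀ ≈ ½·erfc((x−vt)/(2√(Dt))).
vt = 0.0548 × 358 = 19.6184 m and 2√(Dt) = 2√(0.0362 × 358) = 7.200 m.
Argument (x−vt)/(2√(Dt)) = (5.73 − 19.6184)/7.200 = -1.929; ½·erfc(-1.929) = 0.9968.
C = 261 × 0.9968 = 260 mg/L.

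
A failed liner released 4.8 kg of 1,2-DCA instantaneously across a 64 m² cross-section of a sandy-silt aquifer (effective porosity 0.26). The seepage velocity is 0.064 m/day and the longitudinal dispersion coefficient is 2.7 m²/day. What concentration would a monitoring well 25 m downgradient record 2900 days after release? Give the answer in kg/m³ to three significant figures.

0.000404 kg/m³

For an instantaneous plane source, C(x,t) = M/(n_e·A·√(4πDt)) · exp(−(x−vt)²/(4Dt)), with n_e·A the pore (flow) area.
Plume center vt = 0.064 × 2900 = 185.6 m, so the well at 25 m is 160.6 m upgradient of the peak.
√(4πDt) = 313.7 m, giving peak height M/(n_e·A·√(4πDt)) = 4.8/(0.26 × 64 × 313.7) = 0.0009195 kg/m³.
(x−vt)²/(4Dt) = (-160.6)²/(4 × 2.7 × 2900) = 0.8235; exp(−0.8235) = 0.4389.
C = 0.0009195 × 0.4389 = 0.000404 kg/m³.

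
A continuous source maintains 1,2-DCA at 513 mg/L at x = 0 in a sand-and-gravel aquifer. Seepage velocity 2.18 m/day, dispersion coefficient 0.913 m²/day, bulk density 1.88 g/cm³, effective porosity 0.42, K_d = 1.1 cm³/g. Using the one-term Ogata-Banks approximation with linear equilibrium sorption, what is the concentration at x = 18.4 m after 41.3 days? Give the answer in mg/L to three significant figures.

94.8 mg/L

Retardation factor R = 1 + ρ_b·K_d/n = 1 + 1.88 × 1.1/0.42 = 5.924.
Sorption retards both mechanisms: v_R = v/R = 0.3680 m/day, D_R = D/R = 0.1541 m²/day.
v_R·t = 0.3680 × 41.3 = 15.1984 m; 2√(D_R t) = 5.046 m; argument = (18.4 − 15.1984)/5.046 = 0.6345.
C = C₀ × ½·erfc(0.6345) = 513 × 0.1848 = 94.8 mg/L.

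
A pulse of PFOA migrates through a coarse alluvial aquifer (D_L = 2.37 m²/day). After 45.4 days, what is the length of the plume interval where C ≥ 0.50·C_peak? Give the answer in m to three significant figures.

The plume is Gaussian with σ = √(2Dt) = √(2 × 2.37 × 45.4) = 14.67 m.
C/C_peak = exp(−Δx²/(2σ²)) = 0.50 ⇒ Δx = σ·√(−2 ln 0.50) = 14.67 × 1.177 = 17.27 m.
Width = 2Δx = 34.5 m.

34.5 m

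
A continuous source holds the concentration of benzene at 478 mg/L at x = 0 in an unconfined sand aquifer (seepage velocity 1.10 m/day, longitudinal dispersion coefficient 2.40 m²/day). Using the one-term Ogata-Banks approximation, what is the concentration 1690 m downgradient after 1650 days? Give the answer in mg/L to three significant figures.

For a continuous step input, C/C₀ ≈ ½·erfc((x−vt)/(2√(Dt))).
vt = 1.10 × 1650 = 1815 m and 2√(Dt) = 2√(2.40 × 1650) = 125.9 m.
Argument (x−vt)/(2√(Dt)) = (1690 − 1815)/125.9 = -0.9929; ½·erfc(-0.9929) = 0.9199.
C = 478 × 0.9199 = 440 mg/L.

440 mg/L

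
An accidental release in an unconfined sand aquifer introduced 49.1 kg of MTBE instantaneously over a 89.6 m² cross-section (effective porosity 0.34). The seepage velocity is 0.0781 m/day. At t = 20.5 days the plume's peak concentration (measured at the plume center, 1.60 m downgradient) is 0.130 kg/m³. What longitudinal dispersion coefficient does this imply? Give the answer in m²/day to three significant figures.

At the plume center C_max = M/(n_e·A·√(4πDt)), so D = M²/(4πt·(n_e·A·C_max)²).
n_e·A·C_max = 0.34 × 89.6 × 0.130 = 3.960 kg/m.
D = 49.1²/(4π × 20.5 × 3.960²) = 0.597 m²/day.

0.597 m²/day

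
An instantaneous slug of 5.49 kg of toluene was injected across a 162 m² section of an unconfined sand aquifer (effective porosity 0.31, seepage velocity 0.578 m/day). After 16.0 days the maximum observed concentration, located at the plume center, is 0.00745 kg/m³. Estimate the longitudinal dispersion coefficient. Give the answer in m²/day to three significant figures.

1.07 m²/day

At the plume center C_max = M/(n_e·A·√(4πDt)), so D = M²/(4πt·(n_e·A·C_max)²).
n_e·A·C_max = 0.31 × 162 × 0.00745 = 0.3741 kg/m.
D = 5.49²/(4π × 16.0 × 0.3741²) = 1.07 m²/day.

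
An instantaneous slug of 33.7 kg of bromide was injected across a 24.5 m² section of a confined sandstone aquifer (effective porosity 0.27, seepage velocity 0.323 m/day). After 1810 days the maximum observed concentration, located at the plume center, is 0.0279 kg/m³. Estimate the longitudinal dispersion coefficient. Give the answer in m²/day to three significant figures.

At the plume center C_max = M/(n_e·A·√(4πDt)), so D = M²/(4πt·(n_e·A·C_max)²).
n_e·A·C_max = 0.27 × 24.5 × 0.0279 = 0.1846 kg/m.
D = 33.7²/(4π × 1810 × 0.1846²) = 1.47 m²/day.

1.47 m²/day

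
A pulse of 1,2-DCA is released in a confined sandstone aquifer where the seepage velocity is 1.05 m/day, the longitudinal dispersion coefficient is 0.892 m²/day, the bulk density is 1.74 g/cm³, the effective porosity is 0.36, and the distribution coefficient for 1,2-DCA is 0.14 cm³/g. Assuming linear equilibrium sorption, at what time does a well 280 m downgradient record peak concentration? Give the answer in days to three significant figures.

446 days

Retardation factor R = 1 + ρ_b·K_d/n = 1 + 1.74 × 0.14/0.36 = 1.677.
Sorption retards both mechanisms: v_R = v/R = 0.6261 m/day, D_R = D/R = 0.5319 m²/day.
Peak time from v_R²t² + 2D_R t − x² = 0: t = (√(D_R² + v_R²x²) − D_R)/v_R².
√(D_R² + v_R²x²) = √(0.5319² + 0.6261² × 280²) = 175.3; v_R² = 0.3920.
t = (175.3 − 0.5319)/0.3920 = 446 days.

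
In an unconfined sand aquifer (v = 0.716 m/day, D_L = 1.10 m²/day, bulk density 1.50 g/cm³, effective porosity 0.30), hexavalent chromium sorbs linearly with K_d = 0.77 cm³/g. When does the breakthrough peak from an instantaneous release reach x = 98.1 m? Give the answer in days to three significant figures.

654 days

Retardation factor R = 1 + ρ_b·K_d/n = 1 + 1.50 × 0.77/0.30 = 4.850.
Sorption retards both mechanisms: v_R = v/R = 0.1476 m/day, D_R = D/R = 0.2268 m²/day.
Peak time from v_R²t² + 2D_R t − x² = 0: t = (√(D_R² + v_R²x²) − D_R)/v_R².
√(D_R² + v_R²x²) = √(0.2268² + 0.1476² × 98.1²) = 14.48; v_R² = 0.02179.
t = (14.48 − 0.2268)/0.02179 = 654 days.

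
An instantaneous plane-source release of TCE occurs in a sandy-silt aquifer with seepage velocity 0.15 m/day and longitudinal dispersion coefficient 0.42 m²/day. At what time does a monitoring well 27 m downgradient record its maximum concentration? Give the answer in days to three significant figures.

162 days

For the 1D instantaneous-source solution, setting ∂C/∂t = 0 at fixed x gives v²t² + 2Dt − x² = 0, so t = (√(D² + v²x²) − D)/v².
√(D² + v²x²) = √(0.42² + 0.15² × 27²) = 4.072; v² = 0.0225.
t = (4.072 − 0.42)/0.0225 = 162 days (vs. the pure-advection estimate x/v = 180 d).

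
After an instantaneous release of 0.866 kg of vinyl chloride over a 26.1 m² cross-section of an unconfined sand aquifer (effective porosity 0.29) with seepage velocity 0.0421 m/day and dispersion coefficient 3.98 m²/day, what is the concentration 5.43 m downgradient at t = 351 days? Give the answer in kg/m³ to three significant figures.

0.000850 kg/m³

For an instantaneous plane source, C(x,t) = M/(n_e·A·√(4πDt)) · exp(−(x−vt)²/(4Dt)), with n_e·A the pore (flow) area.
Plume center vt = 0.0421 × 351 = 14.7771 m, so the well at 5.43 m is 9.3471 m upgradient of the peak.
√(4πDt) = 132.5 m, giving peak height M/(n_e·A·√(4πDt)) = 0.866/(0.29 × 26.1 × 132.5) = 0.0008635 kg/m³.
(x−vt)²/(4Dt) = (-9.3471)²/(4 × 3.98 × 351) = 0.01564; exp(−0.01564) = 0.9845.
C = 0.0008635 × 0.9845 = 0.000850 kg/m³.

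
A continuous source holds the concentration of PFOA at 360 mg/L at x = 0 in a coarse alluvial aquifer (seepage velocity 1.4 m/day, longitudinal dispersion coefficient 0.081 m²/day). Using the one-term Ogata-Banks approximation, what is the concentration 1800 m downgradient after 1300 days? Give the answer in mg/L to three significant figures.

330 mg/L

For a continuous step input, C/C₀ ≈ ½·erfc((x−vt)/(2√(Dt))).
vt = 1.4 × 1300 = 1820 m and 2√(Dt) = 2√(0.081 × 1300) = 20.52 m.
Argument (x−vt)/(2√(Dt)) = (1800 − 1820)/20.52 = -0.9747; ½·erfc(-0.9747) = 0.9160.
C = 360 × 0.9160 = 330 mg/L.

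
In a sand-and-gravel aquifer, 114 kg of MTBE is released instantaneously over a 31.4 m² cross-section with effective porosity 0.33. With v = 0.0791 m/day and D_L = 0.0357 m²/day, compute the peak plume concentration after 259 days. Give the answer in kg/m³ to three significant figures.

The peak of an instantaneous 1D plume sits at x = vt; there the Gaussian factor is 1 and C_max = M/(n_e·A·√(4πDt)), where n_e·A is the pore area the mass is dissolved in.
√(4πDt) = √(4π × 0.0357 × 259) = 10.78 m, so C_max = 114/(0.33 × 31.4 × 10.78) = 1.02 kg/m³.

1.02 kg/m³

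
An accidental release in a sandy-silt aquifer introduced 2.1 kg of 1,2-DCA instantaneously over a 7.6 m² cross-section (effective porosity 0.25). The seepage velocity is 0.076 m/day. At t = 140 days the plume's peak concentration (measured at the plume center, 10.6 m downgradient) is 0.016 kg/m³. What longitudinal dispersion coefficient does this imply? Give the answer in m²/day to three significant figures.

2.71 m²/day

At the plume center C_max = M/(n_e·A·√(4πDt)), so D = M²/(4πt·(n_e·A·C_max)²).
n_e·A·C_max = 0.25 × 7.6 × 0.016 = 0.03040 kg/m.
D = 2.1²/(4π × 140 × 0.03040²) = 2.71 m²/day.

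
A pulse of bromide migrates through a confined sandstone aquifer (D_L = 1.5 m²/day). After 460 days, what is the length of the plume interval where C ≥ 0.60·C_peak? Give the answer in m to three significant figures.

75.1 m

The plume is Gaussian with σ = √(2Dt) = √(2 × 1.5 × 460) = 37.15 m.
C/C_peak = exp(−Δx²/(2σ²)) = 0.60 ⇒ Δx = σ·√(−2 ln 0.60) = 37.15 × 1.011 = 37.56 m.
Width = 2Δx = 75.1 m.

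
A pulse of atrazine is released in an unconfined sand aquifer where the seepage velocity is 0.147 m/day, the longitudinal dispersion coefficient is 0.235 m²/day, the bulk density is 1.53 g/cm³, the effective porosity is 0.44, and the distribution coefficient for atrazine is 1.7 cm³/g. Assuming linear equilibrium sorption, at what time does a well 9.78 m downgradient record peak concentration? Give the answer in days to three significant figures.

391 days

Retardation factor R = 1 + ρ_b·K_d/n = 1 + 1.53 × 1.7/0.44 = 6.911.
Sorption retards both mechanisms: v_R = v/R = 0.02127 m/day, D_R = D/R = 0.03400 m²/day.
Peak time from v_R²t² + 2D_R t − x² = 0: t = (√(D_R² + v_R²x²) − D_R)/v_R².
√(D_R² + v_R²x²) = √(0.03400² + 0.02127² × 9.78²) = 0.2108; v_R² = 0.0004524.
t = (0.2108 − 0.03400)/0.0004524 = 391 days.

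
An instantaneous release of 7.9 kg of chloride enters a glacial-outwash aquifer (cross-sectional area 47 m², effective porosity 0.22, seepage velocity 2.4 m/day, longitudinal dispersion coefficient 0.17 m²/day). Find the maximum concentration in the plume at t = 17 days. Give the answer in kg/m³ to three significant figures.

The peak of an instantaneous 1D plume sits at x = vt; there the Gaussian factor is 1 and C_max = M/(n_e·A·√(4πDt)), where n_e·A is the pore area the mass is dissolved in.
√(4πDt) = √(4π × 0.17 × 17) = 6.026 m, so C_max = 7.9/(0.22 × 47 × 6.026) = 0.127 kg/m³.

0.127 kg/m³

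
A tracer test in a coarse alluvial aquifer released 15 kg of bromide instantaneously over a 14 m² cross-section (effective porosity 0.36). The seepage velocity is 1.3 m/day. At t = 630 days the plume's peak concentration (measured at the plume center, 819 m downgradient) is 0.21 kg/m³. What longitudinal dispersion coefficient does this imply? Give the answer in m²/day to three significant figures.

At the plume center C_max = M/(n_e·A·√(4πDt)), so D = M²/(4πt·(n_e·A·C_max)²).
n_e·A·C_max = 0.36 × 14 × 0.21 = 1.058 kg/m.
D = 15²/(4π × 630 × 1.058²) = 0.0254 m²/day.

0.0254 m²/day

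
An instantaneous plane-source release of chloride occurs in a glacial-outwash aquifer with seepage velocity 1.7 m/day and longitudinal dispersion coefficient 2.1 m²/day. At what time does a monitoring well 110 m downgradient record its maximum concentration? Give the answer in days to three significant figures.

For the 1D instantaneous-source solution, setting ∂C/∂t = 0 at fixed x gives v²t² + 2Dt − x² = 0, so t = (√(D² + v²x²) − D)/v².
√(D² + v²x²) = √(2.1² + 1.7² × 110²) = 187.0; v² = 2.89.
t = (187.0 − 2.1)/2.89 = 64.0 days (vs. the pure-advection estimate x/v = 64.7 d).

64.0 days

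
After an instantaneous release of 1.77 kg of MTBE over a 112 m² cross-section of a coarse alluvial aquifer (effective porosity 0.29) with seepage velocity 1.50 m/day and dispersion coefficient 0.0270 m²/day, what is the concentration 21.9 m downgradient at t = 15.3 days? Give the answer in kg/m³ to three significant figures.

0.0123 kg/m³

For an instantaneous plane source, C(x,t) = M/(n_e·A·√(4πDt)) · exp(−(x−vt)²/(4Dt)), with n_e·A the pore (flow) area.
Plume center vt = 1.50 × 15.3 = 22.95 m, so the well at 21.9 m is 1.05 m upgradient of the peak.
√(4πDt) = 2.278 m, giving peak height M/(n_e·A·√(4πDt)) = 1.77/(0.29 × 112 × 2.278) = 0.02392 kg/m³.
(x−vt)²/(4Dt) = (-1.05)²/(4 × 0.0270 × 15.3) = 0.6672; exp(−0.6672) = 0.5131.
C = 0.02392 × 0.5131 = 0.0123 kg/m³.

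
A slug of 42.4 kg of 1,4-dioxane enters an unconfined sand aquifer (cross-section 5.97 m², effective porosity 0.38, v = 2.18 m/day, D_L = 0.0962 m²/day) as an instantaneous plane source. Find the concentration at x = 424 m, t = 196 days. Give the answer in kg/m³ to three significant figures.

1.05 kg/m³

For an instantaneous plane source, C(x,t) = M/(n_e·A·√(4πDt)) · exp(−(x−vt)²/(4Dt)), with n_e·A the pore (flow) area.
Plume center vt = 2.18 × 196 = 427.28 m, so the well at 424 m is 3.28 m upgradient of the peak.
√(4πDt) = 15.39 m, giving peak height M/(n_e·A·√(4πDt)) = 42.4/(0.38 × 5.97 × 15.39) = 1.214 kg/m³.
(x−vt)²/(4Dt) = (-3.28)²/(4 × 0.0962 × 196) = 0.1426; exp(−0.1426) = 0.8671.
C = 1.214 × 0.8671 = 1.05 kg/m³.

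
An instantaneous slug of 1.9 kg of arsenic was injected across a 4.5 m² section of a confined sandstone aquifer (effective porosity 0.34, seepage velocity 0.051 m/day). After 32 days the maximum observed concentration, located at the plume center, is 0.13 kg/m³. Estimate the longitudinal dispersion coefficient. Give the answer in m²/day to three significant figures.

0.227 m²/day

At the plume center C_max = M/(n_e·A·√(4πDt)), so D = M²/(4πt·(n_e·A·C_max)²).
n_e·A·C_max = 0.34 × 4.5 × 0.13 = 0.1989 kg/m.
D = 1.9²/(4π × 32 × 0.1989²) = 0.227 m²/day.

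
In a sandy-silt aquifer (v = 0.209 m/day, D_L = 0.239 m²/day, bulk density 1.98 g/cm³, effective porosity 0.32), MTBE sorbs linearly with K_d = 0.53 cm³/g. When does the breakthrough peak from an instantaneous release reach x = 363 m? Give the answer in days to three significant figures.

7410 days

Retardation factor R = 1 + ρ_b·K_d/n = 1 + 1.98 × 0.53/0.32 = 4.279.
Sorption retards both mechanisms: v_R = v/R = 0.04884 m/day, D_R = D/R = 0.05585 m²/day.
Peak time from v_R²t² + 2D_R t − x² = 0: t = (√(D_R² + v_R²x²) − D_R)/v_R².
√(D_R² + v_R²x²) = √(0.05585² + 0.04884² × 363²) = 17.73; v_R² = 0.002385.
t = (17.73 − 0.05585)/0.002385 = 7410 days.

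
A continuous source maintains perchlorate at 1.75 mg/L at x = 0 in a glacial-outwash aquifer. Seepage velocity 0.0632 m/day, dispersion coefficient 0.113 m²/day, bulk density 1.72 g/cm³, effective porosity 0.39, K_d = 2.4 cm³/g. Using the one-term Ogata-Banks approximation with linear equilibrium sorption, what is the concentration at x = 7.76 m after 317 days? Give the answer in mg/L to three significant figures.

0.0134 mg/L

Retardation factor R = 1 + ρ_b·K_d/n = 1 + 1.72 × 2.4/0.39 = 11.58.
Sorption retards both mechanisms: v_R = v/R = 0.005458 m/day, D_R = D/R = 0.009758 m²/day.
v_R·t = 0.005458 × 317 = 1.730186 m; 2√(D_R t) = 3.518 m; argument = (7.76 − 1.730186)/3.518 = 1.714.
C = C₀ × ½·erfc(1.714) = 1.75 × 0.007676 = 0.0134 mg/L.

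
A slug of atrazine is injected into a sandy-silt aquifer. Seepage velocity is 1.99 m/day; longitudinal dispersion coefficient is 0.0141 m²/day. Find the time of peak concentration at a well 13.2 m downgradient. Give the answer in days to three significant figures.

6.63 days

For the 1D instantaneous-source solution, setting ∂C/∂t = 0 at fixed x gives v²t² + 2Dt − x² = 0, so t = (√(D² + v²x²) − D)/v².
√(D² + v²x²) = √(0.0141² + 1.99² × 13.2²) = 26.27; v² = 3.9601.
t = (26.27 − 0.0141)/3.9601 = 6.63 days (vs. the pure-advection estimate x/v = 6.63 d).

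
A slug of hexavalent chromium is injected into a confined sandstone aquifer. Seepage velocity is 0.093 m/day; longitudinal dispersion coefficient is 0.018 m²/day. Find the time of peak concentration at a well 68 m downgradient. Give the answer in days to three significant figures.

For the 1D instantaneous-source solution, setting ∂C/∂t = 0 at fixed x gives v²t² + 2Dt − x² = 0, so t = (√(D² + v²x²) − D)/v².
√(D² + v²x²) = √(0.018² + 0.093² × 68²) = 6.324; v² = 0.008649.
t = (6.324 − 0.018)/0.008649 = 729 days (vs. the pure-advection estimate x/v = 731 d).

729 days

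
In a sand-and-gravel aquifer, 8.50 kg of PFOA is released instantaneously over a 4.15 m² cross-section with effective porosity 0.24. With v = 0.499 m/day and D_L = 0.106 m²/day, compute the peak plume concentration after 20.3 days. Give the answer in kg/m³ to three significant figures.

The peak of an instantaneous 1D plume sits at x = vt; there the Gaussian factor is 1 and C_max = M/(n_e·A·√(4πDt)), where n_e·A is the pore area the mass is dissolved in.
√(4πDt) = √(4π × 0.106 × 20.3) = 5.200 m, so C_max = 8.50/(0.24 × 4.15 × 5.200) = 1.64 kg/m³.

1.64 kg/m³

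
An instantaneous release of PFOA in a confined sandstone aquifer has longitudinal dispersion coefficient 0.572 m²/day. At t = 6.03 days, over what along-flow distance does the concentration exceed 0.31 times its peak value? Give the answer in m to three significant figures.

The plume is Gaussian with σ = √(2Dt) = √(2 × 0.572 × 6.03) = 2.626 m.
C/C_peak = exp(−Δx²/(2σ²)) = 0.31 ⇒ Δx = σ·√(−2 ln 0.31) = 2.626 × 1.530 = 4.018 m.
Width = 2Δx = 8.04 m.

8.04 m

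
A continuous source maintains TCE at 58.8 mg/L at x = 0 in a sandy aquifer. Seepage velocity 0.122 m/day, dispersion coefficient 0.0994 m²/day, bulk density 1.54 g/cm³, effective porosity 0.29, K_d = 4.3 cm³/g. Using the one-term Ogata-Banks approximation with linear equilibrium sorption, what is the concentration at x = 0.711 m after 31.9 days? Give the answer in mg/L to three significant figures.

8.48 mg/L

Retardation factor R = 1 + ρ_b·K_d/n = 1 + 1.54 × 4.3/0.29 = 23.83.
Sorption retards both mechanisms: v_R = v/R = 0.005120 m/day, D_R = D/R = 0.004171 m²/day.
v_R·t = 0.005120 × 31.9 = 0.163328 m; 2√(D_R t) = 0.7295 m; argument = (0.711 − 0.163328)/0.7295 = 0.7507.
C = C₀ × ½·erfc(0.7507) = 58.8 × 0.1442 = 8.48 mg/L.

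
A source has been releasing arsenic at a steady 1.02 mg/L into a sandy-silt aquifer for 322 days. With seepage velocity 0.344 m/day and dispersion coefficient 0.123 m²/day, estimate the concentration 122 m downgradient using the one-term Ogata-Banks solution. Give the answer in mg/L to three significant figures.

For a continuous step input, C/C₀ ≈ ½·erfc((x−vt)/(2√(Dt))).
vt = 0.344 × 322 = 110.768 m and 2√(Dt) = 2√(0.123 × 322) = 12.59 m.
Argument (x−vt)/(2√(Dt)) = (122 − 110.768)/12.59 = 0.8921; ½·erfc(0.8921) = 0.1035.
C = 1.02 × 0.1035 = 0.106 mg/L.

0.106 mg/L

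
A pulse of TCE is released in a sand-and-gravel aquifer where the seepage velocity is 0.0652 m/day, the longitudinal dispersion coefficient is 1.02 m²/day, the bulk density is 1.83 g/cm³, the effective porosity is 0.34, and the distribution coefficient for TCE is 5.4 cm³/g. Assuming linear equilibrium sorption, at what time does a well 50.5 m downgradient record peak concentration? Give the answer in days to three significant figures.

Retardation factor R = 1 + ρ_b·K_d/n = 1 + 1.83 × 5.4/0.34 = 30.06.
Sorption retards both mechanisms: v_R = v/R = 0.002169 m/day, D_R = D/R = 0.03393 m²/day.
Peak time from v_R²t² + 2D_R t − x² = 0: t = (√(D_R² + v_R²x²) − D_R)/v_R².
√(D_R² + v_R²x²) = √(0.03393² + 0.002169² × 50.5²) = 0.1147; v_R² = 4.705e-06.
t = (0.1147 − 0.03393)/4.705e-06 = 17200 days.

17200 days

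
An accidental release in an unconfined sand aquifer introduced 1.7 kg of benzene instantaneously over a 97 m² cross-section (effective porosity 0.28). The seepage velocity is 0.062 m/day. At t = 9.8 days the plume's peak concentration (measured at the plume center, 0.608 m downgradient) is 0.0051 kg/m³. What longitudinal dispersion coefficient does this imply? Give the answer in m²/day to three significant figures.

At the plume center C_max = M/(n_e·A·√(4πDt)), so D = M²/(4πt·(n_e·A·C_max)²).
n_e·A·C_max = 0.28 × 97 × 0.0051 = 0.1385 kg/m.
D = 1.7²/(4π × 9.8 × 0.1385²) = 1.22 m²/day.

1.22 m²/day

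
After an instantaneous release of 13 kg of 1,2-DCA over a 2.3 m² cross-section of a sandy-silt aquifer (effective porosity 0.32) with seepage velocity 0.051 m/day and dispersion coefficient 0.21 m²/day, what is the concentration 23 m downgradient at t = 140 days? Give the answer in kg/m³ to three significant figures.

0.108 kg/m³

For an instantaneous plane source, C(x,t) = M/(n_e·A·√(4πDt)) · exp(−(x−vt)²/(4Dt)), with n_e·A the pore (flow) area.
Plume center vt = 0.051 × 140 = 7.14 m, so the well at 23 m is 15.86 m downgradient of the peak.
√(4πDt) = 19.22 m, giving peak height M/(n_e·A·√(4πDt)) = 13/(0.32 × 2.3 × 19.22) = 0.9190 kg/m³.
(x−vt)²/(4Dt) = (15.86)²/(4 × 0.21 × 140) = 2.139; exp(−2.139) = 0.1178.
C = 0.9190 × 0.1178 = 0.108 kg/m³.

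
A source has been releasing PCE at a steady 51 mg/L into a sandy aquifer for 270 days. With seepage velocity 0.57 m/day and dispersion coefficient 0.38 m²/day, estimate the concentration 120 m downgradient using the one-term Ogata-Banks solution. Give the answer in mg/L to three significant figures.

For a continuous step input, C/C₀ ≈ ½·erfc((x−vt)/(2√(Dt))).
vt = 0.57 × 270 = 153.9 m and 2√(Dt) = 2√(0.38 × 270) = 20.26 m.
Argument (x−vt)/(2√(Dt)) = (120 − 153.9)/20.26 = -1.673; ½·erfc(-1.673) = 0.9910.
C = 51 × 0.9910 = 50.5 mg/L.

50.5 mg/L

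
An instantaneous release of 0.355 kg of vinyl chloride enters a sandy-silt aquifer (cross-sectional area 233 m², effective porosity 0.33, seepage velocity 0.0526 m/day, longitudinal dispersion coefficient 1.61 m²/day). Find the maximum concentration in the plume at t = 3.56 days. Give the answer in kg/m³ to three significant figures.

0.000544 kg/m³

The peak of an instantaneous 1D plume sits at x = vt; there the Gaussian factor is 1 and C_max = M/(n_e·A·√(4πDt)), where n_e·A is the pore area the mass is dissolved in.
√(4πDt) = √(4π × 1.61 × 3.56) = 8.487 m, so C_max = 0.355/(0.33 × 233 × 8.487) = 0.000544 kg/m³.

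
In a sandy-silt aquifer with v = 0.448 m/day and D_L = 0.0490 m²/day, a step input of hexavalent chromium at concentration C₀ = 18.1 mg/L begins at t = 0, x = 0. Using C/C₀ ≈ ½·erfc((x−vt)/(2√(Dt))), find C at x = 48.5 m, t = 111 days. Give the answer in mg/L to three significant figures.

For a continuous step input, C/C₀ ≈ ½·erfc((x−vt)/(2√(Dt))).
vt = 0.448 × 111 = 49.728 m and 2√(Dt) = 2√(0.0490 × 111) = 4.664 m.
Argument (x−vt)/(2√(Dt)) = (48.5 − 49.728)/4.664 = -0.2633; ½·erfc(-0.2633) = 0.6452.
C = 18.1 × 0.6452 = 11.7 mg/L.

11.7 mg/L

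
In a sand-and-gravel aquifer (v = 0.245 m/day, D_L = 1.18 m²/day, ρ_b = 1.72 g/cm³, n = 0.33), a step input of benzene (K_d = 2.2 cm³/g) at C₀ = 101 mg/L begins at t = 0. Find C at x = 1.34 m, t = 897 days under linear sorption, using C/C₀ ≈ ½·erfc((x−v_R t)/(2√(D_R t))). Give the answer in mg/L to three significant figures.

90.3 mg/L

Retardation factor R = 1 + ρ_b·K_d/n = 1 + 1.72 × 2.2/0.33 = 12.47.
Sorption retards both mechanisms: v_R = v/R = 0.01965 m/day, D_R = D/R = 0.09463 m²/day.
v_R·t = 0.01965 × 897 = 17.62605 m; 2√(D_R t) = 18.43 m; argument = (1.34 − 17.62605)/18.43 = -0.8837.
C = C₀ × ½·erfc(-0.8837) = 101 × 0.8943 = 90.3 mg/L.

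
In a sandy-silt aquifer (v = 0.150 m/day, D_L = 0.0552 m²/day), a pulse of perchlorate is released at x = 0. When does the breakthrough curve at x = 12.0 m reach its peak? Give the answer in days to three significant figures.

For the 1D instantaneous-source solution, setting ∂C/∂t = 0 at fixed x gives v²t² + 2Dt − x² = 0, so t = (√(D² + v²x²) − D)/v².
√(D² + v²x²) = √(0.0552² + 0.150² × 12.0²) = 1.801; v² = 0.0225.
t = (1.801 − 0.0552)/0.0225 = 77.6 days (vs. the pure-advection estimate x/v = 80.0 d).

77.6 days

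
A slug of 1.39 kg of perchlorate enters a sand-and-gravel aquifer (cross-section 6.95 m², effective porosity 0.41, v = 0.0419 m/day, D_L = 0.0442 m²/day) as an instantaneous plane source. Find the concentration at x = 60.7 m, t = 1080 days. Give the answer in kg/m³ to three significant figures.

For an instantaneous plane source, C(x,t) = M/(n_e·A·√(4πDt)) · exp(−(x−vt)²/(4Dt)), with n_e·A the pore (flow) area.
Plume center vt = 0.0419 × 1080 = 45.252 m, so the well at 60.7 m is 15.448 m downgradient of the peak.
√(4πDt) = 24.49 m, giving peak height M/(n_e·A·√(4πDt)) = 1.39/(0.41 × 6.95 × 24.49) = 0.01992 kg/m³.
(x−vt)²/(4Dt) = (15.448)²/(4 × 0.0442 × 1080) = 1.250; exp(−1.250) = 0.2865.
C = 0.01992 × 0.2865 = 0.00571 kg/m³.

0.00571 kg/m³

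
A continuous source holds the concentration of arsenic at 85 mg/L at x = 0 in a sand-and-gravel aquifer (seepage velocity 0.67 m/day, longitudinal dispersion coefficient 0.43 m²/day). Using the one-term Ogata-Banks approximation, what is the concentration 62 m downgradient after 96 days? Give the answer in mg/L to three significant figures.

51.1 mg/L

For a continuous step input, C/C₀ ≈ ½·erfc((x−vt)/(2√(Dt))).
vt = 0.67 × 96 = 64.32 m and 2√(Dt) = 2√(0.43 × 96) = 12.85 m.
Argument (x−vt)/(2√(Dt)) = (62 − 64.32)/12.85 = -0.1805; ½·erfc(-0.1805) = 0.6007.
C = 85 × 0.6007 = 51.1 mg/L.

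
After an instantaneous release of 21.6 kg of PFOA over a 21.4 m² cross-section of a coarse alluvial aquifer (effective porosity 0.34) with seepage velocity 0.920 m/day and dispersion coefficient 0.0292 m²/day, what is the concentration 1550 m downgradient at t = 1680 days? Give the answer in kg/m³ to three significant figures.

0.108 kg/m³

For an instantaneous plane source, C(x,t) = M/(n_e·A·√(4πDt)) · exp(−(x−vt)²/(4Dt)), with n_e·A the pore (flow) area.
Plume center vt = 0.920 × 1680 = 1545.6 m, so the well at 1550 m is 4.4 m downgradient of the peak.
√(4πDt) = 24.83 m, giving peak height M/(n_e·A·√(4πDt)) = 21.6/(0.34 × 21.4 × 24.83) = 0.1196 kg/m³.
(x−vt)²/(4Dt) = (4.4)²/(4 × 0.0292 × 1680) = 0.09866; exp(−0.09866) = 0.9061.
C = 0.1196 × 0.9061 = 0.108 kg/m³.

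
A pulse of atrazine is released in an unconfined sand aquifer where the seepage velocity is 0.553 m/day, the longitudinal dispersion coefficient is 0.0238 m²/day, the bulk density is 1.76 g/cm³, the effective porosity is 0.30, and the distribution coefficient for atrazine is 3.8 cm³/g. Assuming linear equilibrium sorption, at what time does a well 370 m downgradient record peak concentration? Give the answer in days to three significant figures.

15600 days

Retardation factor R = 1 + ρ_b·K_d/n = 1 + 1.76 × 3.8/0.30 = 23.29.
Sorption retards both mechanisms: v_R = v/R = 0.02374 m/day, D_R = D/R = 0.001022 m²/day.
Peak time from v_R²t² + 2D_R t − x² = 0: t = (√(D_R² + v_R²x²) − D_R)/v_R².
√(D_R² + v_R²x²) = √(0.001022² + 0.02374² × 370²) = 8.784; v_R² = 0.0005636.
t = (8.784 − 0.001022)/0.0005636 = 15600 days.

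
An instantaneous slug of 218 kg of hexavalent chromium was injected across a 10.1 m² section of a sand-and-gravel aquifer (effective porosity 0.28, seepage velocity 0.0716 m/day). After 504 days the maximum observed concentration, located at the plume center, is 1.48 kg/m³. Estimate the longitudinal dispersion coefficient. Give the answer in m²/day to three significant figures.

At the plume center C_max = M/(n_e·A·√(4πDt)), so D = M²/(4πt·(n_e·A·C_max)²).
n_e·A·C_max = 0.28 × 10.1 × 1.48 = 4.185 kg/m.
D = 218²/(4π × 504 × 4.185²) = 0.428 m²/day.

0.428 m²/day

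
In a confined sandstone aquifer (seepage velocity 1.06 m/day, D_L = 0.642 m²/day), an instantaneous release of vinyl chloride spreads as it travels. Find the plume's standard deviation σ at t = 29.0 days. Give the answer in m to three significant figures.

Dispersive spreading gives a Gaussian with σ² = 2Dt; advection only shifts the center.
σ = √(2 × 0.642 × 29.0) = 6.10 m.

6.10 m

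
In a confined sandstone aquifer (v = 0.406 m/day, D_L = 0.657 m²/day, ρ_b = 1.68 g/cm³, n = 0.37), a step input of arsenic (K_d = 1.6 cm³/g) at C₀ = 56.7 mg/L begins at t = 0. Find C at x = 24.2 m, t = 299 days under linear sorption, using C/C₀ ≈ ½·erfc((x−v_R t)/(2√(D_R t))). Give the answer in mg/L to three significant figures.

4.75 mg/L

Retardation factor R = 1 + ρ_b·K_d/n = 1 + 1.68 × 1.6/0.37 = 8.265.
Sorption retards both mechanisms: v_R = v/R = 0.04912 m/day, D_R = D/R = 0.07949 m²/day.
v_R·t = 0.04912 × 299 = 14.68688 m; 2√(D_R t) = 9.750 m; argument = (24.2 − 14.68688)/9.750 = 0.9757.
C = C₀ × ½·erfc(0.9757) = 56.7 × 0.08382 = 4.75 mg/L.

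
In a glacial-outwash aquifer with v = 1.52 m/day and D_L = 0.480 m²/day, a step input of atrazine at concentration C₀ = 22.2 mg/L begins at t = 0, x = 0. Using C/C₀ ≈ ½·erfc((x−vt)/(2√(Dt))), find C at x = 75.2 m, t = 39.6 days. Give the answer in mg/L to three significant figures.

For a continuous step input, C/C₀ ≈ ½·erfc((x−vt)/(2√(Dt))).
vt = 1.52 × 39.6 = 60.192 m and 2√(Dt) = 2√(0.480 × 39.6) = 8.720 m.
Argument (x−vt)/(2√(Dt)) = (75.2 − 60.192)/8.720 = 1.721; ½·erfc(1.721) = 0.007469.
C = 22.2 × 0.007469 = 0.166 mg/L.

0.166 mg/L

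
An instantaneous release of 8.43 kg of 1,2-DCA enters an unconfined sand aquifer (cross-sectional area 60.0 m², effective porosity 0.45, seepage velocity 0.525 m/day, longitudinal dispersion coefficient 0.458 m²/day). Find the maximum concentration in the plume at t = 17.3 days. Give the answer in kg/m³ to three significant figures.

The peak of an instantaneous 1D plume sits at x = vt; there the Gaussian factor is 1 and C_max = M/(n_e·A·√(4πDt)), where n_e·A is the pore area the mass is dissolved in.
√(4πDt) = √(4π × 0.458 × 17.3) = 9.978 m, so C_max = 8.43/(0.45 × 60.0 × 9.978) = 0.0313 kg/m³.

0.0313 kg/m³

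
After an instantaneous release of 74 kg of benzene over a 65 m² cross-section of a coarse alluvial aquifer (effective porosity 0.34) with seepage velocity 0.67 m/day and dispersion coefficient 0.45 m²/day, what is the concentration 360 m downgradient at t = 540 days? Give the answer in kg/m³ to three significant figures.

0.0604 kg/m³

For an instantaneous plane source, C(x,t) = M/(n_e·A·√(4πDt)) · exp(−(x−vt)²/(4Dt)), with n_e·A the pore (flow) area.
Plume center vt = 0.67 × 540 = 361.8 m, so the well at 360 m is 1.8 m upgradient of the peak.
√(4πDt) = 55.26 m, giving peak height M/(n_e·A·√(4πDt)) = 74/(0.34 × 65 × 55.26) = 0.06059 kg/m³.
(x−vt)²/(4Dt) = (-1.8)²/(4 × 0.45 × 540) = 0.003333; exp(−0.003333) = 0.9967.
C = 0.06059 × 0.9967 = 0.0604 kg/m³.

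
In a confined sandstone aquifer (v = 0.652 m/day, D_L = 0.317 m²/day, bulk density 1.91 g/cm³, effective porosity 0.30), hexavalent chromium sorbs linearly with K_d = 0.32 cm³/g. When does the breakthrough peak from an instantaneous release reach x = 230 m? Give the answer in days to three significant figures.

Retardation factor R = 1 + ρ_b·K_d/n = 1 + 1.91 × 0.32/0.30 = 3.037.
Sorption retards both mechanisms: v_R = v/R = 0.2147 m/day, D_R = D/R = 0.1044 m²/day.
Peak time from v_R²t² + 2D_R t − x² = 0: t = (√(D_R² + v_R²x²) − D_R)/v_R².
√(D_R² + v_R²x²) = √(0.1044² + 0.2147² × 230²) = 49.38; v_R² = 0.04610.
t = (49.38 − 0.1044)/0.04610 = 1070 days.

1070 days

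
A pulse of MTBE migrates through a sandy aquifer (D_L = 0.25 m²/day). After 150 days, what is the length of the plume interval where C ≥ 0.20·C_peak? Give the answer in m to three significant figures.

31.1 m

The plume is Gaussian with σ = √(2Dt) = √(2 × 0.25 × 150) = 8.660 m.
C/C_peak = exp(−Δx²/(2σ²)) = 0.20 ⇒ Δx = σ·√(−2 ln 0.20) = 8.660 × 1.794 = 15.54 m.
Width = 2Δx = 31.1 m.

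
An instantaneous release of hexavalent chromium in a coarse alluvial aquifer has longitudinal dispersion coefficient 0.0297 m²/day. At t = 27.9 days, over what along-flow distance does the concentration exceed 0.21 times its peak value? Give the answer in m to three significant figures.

The plume is Gaussian with σ = √(2Dt) = √(2 × 0.0297 × 27.9) = 1.287 m.
C/C_peak = exp(−Δx²/(2σ²)) = 0.21 ⇒ Δx = σ·√(−2 ln 0.21) = 1.287 × 1.767 = 2.274 m.
Width = 2Δx = 4.55 m.

4.55 m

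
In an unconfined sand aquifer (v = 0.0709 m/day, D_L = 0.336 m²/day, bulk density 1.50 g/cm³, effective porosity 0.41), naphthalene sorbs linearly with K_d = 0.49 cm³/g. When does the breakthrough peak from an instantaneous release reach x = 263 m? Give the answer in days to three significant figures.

10200 days

Retardation factor R = 1 + ρ_b·K_d/n = 1 + 1.50 × 0.49/0.41 = 2.793.
Sorption retards both mechanisms: v_R = v/R = 0.02538 m/day, D_R = D/R = 0.1203 m²/day.
Peak time from v_R²t² + 2D_R t − x² = 0: t = (√(D_R² + v_R²x²) − D_R)/v_R².
√(D_R² + v_R²x²) = √(0.1203² + 0.02538² × 263²) = 6.676; v_R² = 0.0006441.
t = (6.676 − 0.1203)/0.0006441 = 10200 days.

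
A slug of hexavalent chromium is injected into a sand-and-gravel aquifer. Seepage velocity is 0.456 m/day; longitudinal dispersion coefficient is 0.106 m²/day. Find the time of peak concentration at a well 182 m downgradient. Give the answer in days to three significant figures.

For the 1D instantaneous-source solution, setting ∂C/∂t = 0 at fixed x gives v²t² + 2Dt − x² = 0, so t = (√(D² + v²x²) − D)/v².
√(D² + v²x²) = √(0.106² + 0.456² × 182²) = 82.99; v² = 0.207936.
t = (82.99 − 0.106)/0.207936 = 399 days (vs. the pure-advection estimate x/v = 399 d).

399 days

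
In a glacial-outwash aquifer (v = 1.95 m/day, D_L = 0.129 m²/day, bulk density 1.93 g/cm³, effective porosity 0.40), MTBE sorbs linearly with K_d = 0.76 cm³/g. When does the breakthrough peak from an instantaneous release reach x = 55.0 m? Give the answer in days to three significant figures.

Retardation factor R = 1 + ρ_b·K_d/n = 1 + 1.93 × 0.76/0.40 = 4.667.
Sorption retards both mechanisms: v_R = v/R = 0.4178 m/day, D_R = D/R = 0.02764 m²/day.
Peak time from v_R²t² + 2D_R t − x² = 0: t = (√(D_R² + v_R²x²) − D_R)/v_R².
√(D_R² + v_R²x²) = √(0.02764² + 0.4178² × 55.0²) = 22.98; v_R² = 0.1746.
t = (22.98 − 0.02764)/0.1746 = 131 days.

131 days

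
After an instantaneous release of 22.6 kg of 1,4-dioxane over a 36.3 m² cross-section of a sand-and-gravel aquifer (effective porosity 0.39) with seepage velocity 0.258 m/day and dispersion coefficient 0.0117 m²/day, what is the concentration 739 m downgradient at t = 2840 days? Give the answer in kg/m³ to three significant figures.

For an instantaneous plane source, C(x,t) = M/(n_e·A·√(4πDt)) · exp(−(x−vt)²/(4Dt)), with n_e·A the pore (flow) area.
Plume center vt = 0.258 × 2840 = 732.72 m, so the well at 739 m is 6.28 m downgradient of the peak.
√(4πDt) = 20.43 m, giving peak height M/(n_e·A·√(4πDt)) = 22.6/(0.39 × 36.3 × 20.43) = 0.07814 kg/m³.
(x−vt)²/(4Dt) = (6.28)²/(4 × 0.0117 × 2840) = 0.2967; exp(−0.2967) = 0.7433.
C = 0.07814 × 0.7433 = 0.0581 kg/m³.

0.0581 kg/m³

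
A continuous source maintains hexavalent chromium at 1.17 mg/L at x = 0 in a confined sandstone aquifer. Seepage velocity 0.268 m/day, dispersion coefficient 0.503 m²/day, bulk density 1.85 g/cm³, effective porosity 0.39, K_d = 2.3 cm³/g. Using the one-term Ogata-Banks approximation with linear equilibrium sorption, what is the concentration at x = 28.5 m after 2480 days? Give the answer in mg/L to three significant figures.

Retardation factor R = 1 + ρ_b·K_d/n = 1 + 1.85 × 2.3/0.39 = 11.91.
Sorption retards both mechanisms: v_R = v/R = 0.02250 m/day, D_R = D/R = 0.04223 m²/day.
v_R·t = 0.02250 × 2480 = 55.8 m; 2√(D_R t) = 20.47 m; argument = (28.5 − 55.8)/20.47 = -1.334.
C = C₀ × ½·erfc(-1.334) = 1.17 × 0.9704 = 1.14 mg/L.

1.14 mg/L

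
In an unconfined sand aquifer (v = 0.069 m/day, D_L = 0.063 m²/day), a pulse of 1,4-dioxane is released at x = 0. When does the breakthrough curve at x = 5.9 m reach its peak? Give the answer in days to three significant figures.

73.3 days

For the 1D instantaneous-source solution, setting ∂C/∂t = 0 at fixed x gives v²t² + 2Dt − x² = 0, so t = (√(D² + v²x²) − D)/v².
√(D² + v²x²) = √(0.063² + 0.069² × 5.9²) = 0.4119; v² = 0.004761.
t = (0.4119 − 0.063)/0.004761 = 73.3 days (vs. the pure-advection estimate x/v = 85.5 d).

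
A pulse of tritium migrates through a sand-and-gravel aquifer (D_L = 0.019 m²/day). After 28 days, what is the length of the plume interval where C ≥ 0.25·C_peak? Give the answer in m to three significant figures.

3.44 m

The plume is Gaussian with σ = √(2Dt) = √(2 × 0.019 × 28) = 1.032 m.
C/C_peak = exp(−Δx²/(2σ²)) = 0.25 ⇒ Δx = σ·√(−2 ln 0.25) = 1.032 × 1.665 = 1.718 m.
Width = 2Δx = 3.44 m.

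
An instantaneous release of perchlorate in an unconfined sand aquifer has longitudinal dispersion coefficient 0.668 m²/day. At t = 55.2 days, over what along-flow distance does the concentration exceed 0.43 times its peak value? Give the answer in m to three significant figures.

The plume is Gaussian with σ = √(2Dt) = √(2 × 0.668 × 55.2) = 8.588 m.
C/C_peak = exp(−Δx²/(2σ²)) = 0.43 ⇒ Δx = σ·√(−2 ln 0.43) = 8.588 × 1.299 = 11.16 m.
Width = 2Δx = 22.3 m.

22.3 m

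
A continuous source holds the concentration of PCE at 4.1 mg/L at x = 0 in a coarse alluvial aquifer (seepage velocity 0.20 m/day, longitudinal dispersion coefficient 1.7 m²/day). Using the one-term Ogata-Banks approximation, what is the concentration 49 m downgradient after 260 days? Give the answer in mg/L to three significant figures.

2.21 mg/L

For a continuous step input, C/C₀ ≈ ½·erfc((x−vt)/(2√(Dt))).
vt = 0.20 × 260 = 52 m and 2√(Dt) = 2√(1.7 × 260) = 42.05 m.
Argument (x−vt)/(2√(Dt)) = (49 − 52)/42.05 = -0.07134; ½·erfc(-0.07134) = 0.5402.
C = 4.1 × 0.5402 = 2.21 mg/L.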